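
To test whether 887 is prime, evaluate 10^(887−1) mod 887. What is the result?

1

10^1 ≡ 10 (mod 887)
10^2 ≡ 10^2 = 100 ≡ 100 (mod 887)
10^4 ≡ 100^2 = 10000 ≡ 243 (mod 887)
10^8 ≡ 243^2 = 59049 ≡ 507 (mod 887)
10^16 ≡ 507^2 = 257049 ≡ 706 (mod 887)
10^32 ≡ 706^2 = 498436 ≡ 829 (mod 887)
10^64 ≡ 829^2 = 687241 ≡ 703 (mod 887)
10^128 ≡ 703^2 = 494209 ≡ 150 (mod 887)
10^256 ≡ 150^2 = 22500 ≡ 325 (mod 887)
10^512 ≡ 325^2 = 105625 ≡ 72 (mod 887)
886 = 512 + 256 + 64 + 32 + 16 + 4 + 2 in binary powers of 2.
So 10^886 ≡ 72 · 325 · 703 · 829 · 706 · 243 · 100 ≡ 1 (mod 887).
Since the result is 1, base 10 gives no evidence that 887 is composite.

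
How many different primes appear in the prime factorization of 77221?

3

77221 = 31 · 2491
2491 = 47 · 53
77221 = 31 · 47 · 53, which has 3 distinct prime factors.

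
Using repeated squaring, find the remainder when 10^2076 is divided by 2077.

777

10^1 ≡ 10 (mod 2077)
10^2 ≡ 10^2 = 100 ≡ 100 (mod 2077)
10^4 ≡ 100^2 = 10000 ≡ 1692 (mod 2077)
10^8 ≡ 1692^2 = 2862864 ≡ 758 (mod 2077)
10^16 ≡ 758^2 = 574564 ≡ 1312 (mod 2077)
10^32 ≡ 1312^2 = 1721344 ≡ 1588 (mod 2077)
10^64 ≡ 1588^2 = 2521744 ≡ 266 (mod 2077)
10^128 ≡ 266^2 = 70756 ≡ 138 (mod 2077)
10^256 ≡ 138^2 = 19044 ≡ 351 (mod 2077)
10^512 ≡ 351^2 = 123201 ≡ 658 (mod 2077)
10^1024 ≡ 658^2 = 432964 ≡ 948 (mod 2077)
10^2048 ≡ 948^2 = 898704 ≡ 1440 (mod 2077)
2076 = 2048 + 16 + 8 + 4 in binary powers of 2.
So 10^2076 ≡ 1440 · 1312 · 758 · 1692 ≡ 777 (mod 2077).
Since 777 ≠ 1, base 10 is a Fermat witness: 2077 is composite.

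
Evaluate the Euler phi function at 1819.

Factor: 1819 = 17 · 107.
φ(1819) = (17−1) · (107−1) = 16 · 106 = 1696.

1696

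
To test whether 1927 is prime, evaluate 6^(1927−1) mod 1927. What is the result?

6^1 ≡ 6 (mod 1927)
6^2 ≡ 6^2 = 36 ≡ 36 (mod 1927)
6^4 ≡ 36^2 = 1296 ≡ 1296 (mod 1927)
6^8 ≡ 1296^2 = 1679616 ≡ 1199 (mod 1927)
6^16 ≡ 1199^2 = 1437601 ≡ 59 (mod 1927)
6^32 ≡ 59^2 = 3481 ≡ 1554 (mod 1927)
6^64 ≡ 1554^2 = 2414916 ≡ 385 (mod 1927)
6^128 ≡ 385^2 = 148225 ≡ 1773 (mod 1927)
6^256 ≡ 1773^2 = 3143529 ≡ 592 (mod 1927)
6^512 ≡ 592^2 = 350464 ≡ 1677 (mod 1927)
6^1024 ≡ 1677^2 = 2812329 ≡ 836 (mod 1927)
1926 = 1024 + 512 + 256 + 128 + 4 + 2 in binary powers of 2.
So 6^1926 ≡ 836 · 1677 · 592 · 1773 · 1296 · 36 ≡ 777 (mod 1927).
Since 777 ≠ 1, base 6 is a Fermat witness: 1927 is composite.

777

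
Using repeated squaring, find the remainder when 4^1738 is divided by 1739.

4^1 ≡ 4 (mod 1739)
4^2 ≡ 4^2 = 16 ≡ 16 (mod 1739)
4^4 ≡ 16^2 = 256 ≡ 256 (mod 1739)
4^8 ≡ 256^2 = 65536 ≡ 1193 (mod 1739)
4^16 ≡ 1193^2 = 1423249 ≡ 747 (mod 1739)
4^32 ≡ 747^2 = 558009 ≡ 1529 (mod 1739)
4^64 ≡ 1529^2 = 2337841 ≡ 625 (mod 1739)
4^128 ≡ 625^2 = 390625 ≡ 1089 (mod 1739)
4^256 ≡ 1089^2 = 1185921 ≡ 1662 (mod 1739)
4^512 ≡ 1662^2 = 2762244 ≡ 712 (mod 1739)
4^1024 ≡ 712^2 = 506944 ≡ 895 (mod 1739)
1738 = 1024 + 512 + 128 + 64 + 8 + 2 in binary powers of 2.
So 4^1738 ≡ 895 · 712 · 1089 · 625 · 1193 · 16 ≡ 995 (mod 1739).
Since 995 ≠ 1, base 4 is a Fermat witness: 1739 is composite.

995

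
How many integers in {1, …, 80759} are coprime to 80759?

67896

Factor: 80759 = 7 · 83 · 139.
φ(80759) = (7−1) · (83−1) · (139−1) = 6 · 82 · 138 = 67896.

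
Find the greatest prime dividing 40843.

79

40843 = 11 · 3713
3713 = 47 · 79
79 is prime.
So 40843 = 11 · 47 · 79; the largest prime factor is 79.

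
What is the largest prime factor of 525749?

67

525749 = 7 · 75107
75107 = 19 · 3953
3953 = 59 · 67
67 is prime.
So 525749 = 7 · 19 · 59 · 67; the largest prime factor is 67.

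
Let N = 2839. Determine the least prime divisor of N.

17

2839 is odd.
Digit sum 22, not divisible by 3.
Ends in 9: not divisible by 5.
7: 2839 = 7·405 + 4
11: 2839 = 11·258 + 1
13: 2839 = 13·218 + 5
17: 2839 = 17·167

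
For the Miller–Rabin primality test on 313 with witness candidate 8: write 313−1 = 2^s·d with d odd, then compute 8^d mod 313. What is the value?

288

313 − 1 = 312 = 2^3 · 39, so d = 39.
8^1 ≡ 8 (mod 313)
8^2 ≡ 8^2 = 64 ≡ 64 (mod 313)
8^4 ≡ 64^2 = 4096 ≡ 27 (mod 313)
8^8 ≡ 27^2 = 729 ≡ 103 (mod 313)
8^16 ≡ 103^2 = 10609 ≡ 280 (mod 313)
8^32 ≡ 280^2 = 78400 ≡ 150 (mod 313)
39 = 32 + 4 + 2 + 1 in binary powers of 2.
So 8^39 ≡ 150 · 27 · 64 · 8 ≡ 288 (mod 313).
Squaring chain: 288 → 312 → 1; reaches −1, so base 8 does not prove 313 composite.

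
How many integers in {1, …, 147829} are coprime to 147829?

Factor: 147829 = 11 · 89 · 151.
φ(147829) = (11−1) · (89−1) · (151−1) = 10 · 88 · 150 = 132000.

132000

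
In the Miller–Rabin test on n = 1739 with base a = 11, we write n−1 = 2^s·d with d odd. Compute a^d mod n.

1470

1739 − 1 = 1738 = 2^1 · 869, so d = 869.
11^1 ≡ 11 (mod 1739)
11^2 ≡ 11^2 = 121 ≡ 121 (mod 1739)
11^4 ≡ 121^2 = 14641 ≡ 729 (mod 1739)
11^8 ≡ 729^2 = 531441 ≡ 1046 (mod 1739)
11^16 ≡ 1046^2 = 1094116 ≡ 285 (mod 1739)
11^32 ≡ 285^2 = 81225 ≡ 1231 (mod 1739)
11^64 ≡ 1231^2 = 1515361 ≡ 692 (mod 1739)
11^128 ≡ 692^2 = 478864 ≡ 639 (mod 1739)
11^256 ≡ 639^2 = 408321 ≡ 1395 (mod 1739)
11^512 ≡ 1395^2 = 1946025 ≡ 84 (mod 1739)
869 = 512 + 256 + 64 + 32 + 4 + 1 in binary powers of 2.
So 11^869 ≡ 84 · 1395 · 692 · 1231 · 729 · 11 ≡ 1470 (mod 1739).
Squaring chain: 1470; never reaches −1, so base 11 is a Miller–Rabin witness that 1739 is composite.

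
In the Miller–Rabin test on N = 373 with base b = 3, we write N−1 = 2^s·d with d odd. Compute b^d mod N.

372

373 − 1 = 372 = 2^2 · 93, so d = 93.
3^1 ≡ 3 (mod 373)
3^2 ≡ 3^2 = 9 ≡ 9 (mod 373)
3^4 ≡ 9^2 = 81 ≡ 81 (mod 373)
3^8 ≡ 81^2 = 6561 ≡ 220 (mod 373)
3^16 ≡ 220^2 = 48400 ≡ 283 (mod 373)
3^32 ≡ 283^2 = 80089 ≡ 267 (mod 373)
3^64 ≡ 267^2 = 71289 ≡ 46 (mod 373)
93 = 64 + 16 + 8 + 4 + 1 in binary powers of 2.
So 3^93 ≡ 46 · 283 · 220 · 81 · 3 ≡ 372 (mod 373).
Since 3^d ≡ 372 (mod 373), base 3 does not prove 373 composite.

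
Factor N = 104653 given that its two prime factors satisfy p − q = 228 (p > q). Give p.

457

Since p = q + 228, we have 104653 = q(q + 228), so q² + 228q − 104653 = 0.
Discriminant: 228² + 4·104653 = 51984 + 418612 = 470596; √470596 = 686.
q = (−228 + 686)/2 = 229, and p = q + 228 = 457.
Check: 229 · 457 = 104653.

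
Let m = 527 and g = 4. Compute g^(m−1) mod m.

407

4^1 ≡ 4 (mod 527)
4^2 ≡ 4^2 = 16 ≡ 16 (mod 527)
4^4 ≡ 16^2 = 256 ≡ 256 (mod 527)
4^8 ≡ 256^2 = 65536 ≡ 188 (mod 527)
4^16 ≡ 188^2 = 35344 ≡ 35 (mod 527)
4^32 ≡ 35^2 = 1225 ≡ 171 (mod 527)
4^64 ≡ 171^2 = 29241 ≡ 256 (mod 527)
4^128 ≡ 256^2 = 65536 ≡ 188 (mod 527)
4^256 ≡ 188^2 = 35344 ≡ 35 (mod 527)
4^512 ≡ 35^2 = 1225 ≡ 171 (mod 527)
526 = 512 + 8 + 4 + 2 in binary powers of 2.
So 4^526 ≡ 171 · 188 · 256 · 16 ≡ 407 (mod 527).
Since 407 ≠ 1, base 4 is a Fermat witness: 527 is composite.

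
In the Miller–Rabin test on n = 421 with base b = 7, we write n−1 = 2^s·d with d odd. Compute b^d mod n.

420

421 − 1 = 420 = 2^2 · 105, so d = 105.
7^1 ≡ 7 (mod 421)
7^2 ≡ 7^2 = 49 ≡ 49 (mod 421)
7^4 ≡ 49^2 = 2401 ≡ 296 (mod 421)
7^8 ≡ 296^2 = 87616 ≡ 48 (mod 421)
7^16 ≡ 48^2 = 2304 ≡ 199 (mod 421)
7^32 ≡ 199^2 = 39601 ≡ 27 (mod 421)
7^64 ≡ 27^2 = 729 ≡ 308 (mod 421)
105 = 64 + 32 + 8 + 1 in binary powers of 2.
So 7^105 ≡ 308 · 27 · 48 · 7 ≡ 420 (mod 421).
Since 7^d ≡ 420 (mod 421), base 7 does not prove 421 composite.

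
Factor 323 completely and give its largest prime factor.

323 = 17 · 19
19 is prime.
So 323 = 17 · 19; the largest prime factor is 19.

19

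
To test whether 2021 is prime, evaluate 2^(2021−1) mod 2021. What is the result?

661

2^1 ≡ 2 (mod 2021)
2^2 ≡ 2^2 = 4 ≡ 4 (mod 2021)
2^4 ≡ 4^2 = 16 ≡ 16 (mod 2021)
2^8 ≡ 16^2 = 256 ≡ 256 (mod 2021)
2^16 ≡ 256^2 = 65536 ≡ 864 (mod 2021)
2^32 ≡ 864^2 = 746496 ≡ 747 (mod 2021)
2^64 ≡ 747^2 = 558009 ≡ 213 (mod 2021)
2^128 ≡ 213^2 = 45369 ≡ 907 (mod 2021)
2^256 ≡ 907^2 = 822649 ≡ 102 (mod 2021)
2^512 ≡ 102^2 = 10404 ≡ 299 (mod 2021)
2^1024 ≡ 299^2 = 89401 ≡ 477 (mod 2021)
2020 = 1024 + 512 + 256 + 128 + 64 + 32 + 4 in binary powers of 2.
So 2^2020 ≡ 477 · 299 · 102 · 907 · 213 · 747 · 16 ≡ 661 (mod 2021).
Since 661 ≠ 1, base 2 is a Fermat witness: 2021 is composite.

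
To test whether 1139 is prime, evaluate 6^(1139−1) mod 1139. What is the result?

920

6^1 ≡ 6 (mod 1139)
6^2 ≡ 6^2 = 36 ≡ 36 (mod 1139)
6^4 ≡ 36^2 = 1296 ≡ 157 (mod 1139)
6^8 ≡ 157^2 = 24649 ≡ 730 (mod 1139)
6^16 ≡ 730^2 = 532900 ≡ 987 (mod 1139)
6^32 ≡ 987^2 = 974169 ≡ 324 (mod 1139)
6^64 ≡ 324^2 = 104976 ≡ 188 (mod 1139)
6^128 ≡ 188^2 = 35344 ≡ 35 (mod 1139)
6^256 ≡ 35^2 = 1225 ≡ 86 (mod 1139)
6^512 ≡ 86^2 = 7396 ≡ 562 (mod 1139)
6^1024 ≡ 562^2 = 315844 ≡ 341 (mod 1139)
1138 = 1024 + 64 + 32 + 16 + 2 in binary powers of 2.
So 6^1138 ≡ 341 · 188 · 324 · 987 · 36 ≡ 920 (mod 1139).
Since 920 ≠ 1, base 6 is a Fermat witness: 1139 is composite.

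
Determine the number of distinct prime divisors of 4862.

4

4862 = 2 · 2431
2431 = 11 · 221
221 = 13 · 17
4862 = 2 · 11 · 13 · 17, which has 4 distinct prime factors.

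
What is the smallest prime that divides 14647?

14647 is odd.
Digit sum 22, not divisible by 3.
Ends in 7: not divisible by 5.
7: 14647 = 7·2092 + 3
11: 14647 = 11·1331 + 6
13: 14647 = 13·1126 + 9
17: 14647 = 17·861 + 10
19: 14647 = 19·770 + 17
23: 14647 = 23·636 + 19
29: 14647 = 29·505 + 2
31: 14647 = 31·472 + 15
37: 14647 = 37·395 + 32
41: 14647 = 41·357 + 10
43: 14647 = 43·340 + 27
47: 14647 = 47·311 + 30
53: 14647 = 53·276 + 19
59: 14647 = 59·248 + 15
61: 14647 = 61·240 + 7
67: 14647 = 67·218 + 41
71: 14647 = 71·206 + 21
73: 14647 = 73·200 + 47
79: 14647 = 79·185 + 32
83: 14647 = 83·176 + 39
89: 14647 = 89·164 + 51
97: 14647 = 97·151

97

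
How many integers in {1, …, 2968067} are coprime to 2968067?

Factor: 2968067 = 131 · 139 · 163.
φ(2968067) = (131−1) · (139−1) · (163−1) = 130 · 138 · 162 = 2906280.

2906280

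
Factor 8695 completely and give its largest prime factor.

8695 = 5 · 1739
1739 = 37 · 47
47 is prime.
So 8695 = 5 · 37 · 47; the largest prime factor is 47.

47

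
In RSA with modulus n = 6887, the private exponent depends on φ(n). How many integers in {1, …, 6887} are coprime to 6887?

Factor: 6887 = 71 · 97.
φ(6887) = (71−1) · (97−1) = 70 · 96 = 6720.

6720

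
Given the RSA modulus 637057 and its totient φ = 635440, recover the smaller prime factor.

677

φ(n) = (p−1)(q−1) = n − (p+q) + 1, so p + q = 637057 − 635440 + 1 = 1618.
p and q are the roots of t² − 1618t + 637057 = 0.
Discriminant: 1618² − 4·637057 = 2617924 − 2548228 = 69696; √69696 = 264.
q = (1618 − 264)/2 = 677, p = (1618 + 264)/2 = 941.
Check: 677 · 941 = 637057.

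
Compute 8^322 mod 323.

30

8^1 ≡ 8 (mod 323)
8^2 ≡ 8^2 = 64 ≡ 64 (mod 323)
8^4 ≡ 64^2 = 4096 ≡ 220 (mod 323)
8^8 ≡ 220^2 = 48400 ≡ 273 (mod 323)
8^16 ≡ 273^2 = 74529 ≡ 239 (mod 323)
8^32 ≡ 239^2 = 57121 ≡ 273 (mod 323)
8^64 ≡ 273^2 = 74529 ≡ 239 (mod 323)
8^128 ≡ 239^2 = 57121 ≡ 273 (mod 323)
8^256 ≡ 273^2 = 74529 ≡ 239 (mod 323)
322 = 256 + 64 + 2 in binary powers of 2.
So 8^322 ≡ 239 · 239 · 64 ≡ 30 (mod 323).
Since 30 ≠ 1, base 8 is a Fermat witness: 323 is composite.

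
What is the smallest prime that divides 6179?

37

6179 is odd.
Digit sum 23, not divisible by 3.
Ends in 9: not divisible by 5.
7: 6179 = 7·882 + 5
11: 6179 = 11·561 + 8
13: 6179 = 13·475 + 4
17: 6179 = 17·363 + 8
19: 6179 = 19·325 + 4
23: 6179 = 23·268 + 15
29: 6179 = 29·213 + 2
31: 6179 = 31·199 + 10
37: 6179 = 37·167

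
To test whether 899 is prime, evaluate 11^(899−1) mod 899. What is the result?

11^1 ≡ 11 (mod 899)
11^2 ≡ 11^2 = 121 ≡ 121 (mod 899)
11^4 ≡ 121^2 = 14641 ≡ 257 (mod 899)
11^8 ≡ 257^2 = 66049 ≡ 422 (mod 899)
11^16 ≡ 422^2 = 178084 ≡ 82 (mod 899)
11^32 ≡ 82^2 = 6724 ≡ 431 (mod 899)
11^64 ≡ 431^2 = 185761 ≡ 567 (mod 899)
11^128 ≡ 567^2 = 321489 ≡ 546 (mod 899)
11^256 ≡ 546^2 = 298116 ≡ 547 (mod 899)
11^512 ≡ 547^2 = 299209 ≡ 741 (mod 899)
898 = 512 + 256 + 128 + 2 in binary powers of 2.
So 11^898 ≡ 741 · 547 · 546 · 121 ≡ 382 (mod 899).
Since 382 ≠ 1, base 11 is a Fermat witness: 899 is composite.

382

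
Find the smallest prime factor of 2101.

11

2101 is odd.
Digit sum 4, not divisible by 3.
Ends in 1: not divisible by 5.
7: 2101 = 7·300 + 1
11: 2101 = 11·191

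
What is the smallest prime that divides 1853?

17

1853 is odd.
Digit sum 17, not divisible by 3.
Ends in 3: not divisible by 5.
7: 1853 = 7·264 + 5
11: 1853 = 11·168 + 5
13: 1853 = 13·142 + 7
17: 1853 = 17·109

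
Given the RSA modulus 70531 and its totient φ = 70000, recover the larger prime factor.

281

φ(n) = (p−1)(q−1) = n − (p+q) + 1, so p + q = 70531 − 70000 + 1 = 532.
p and q are the roots of t² − 532t + 70531 = 0.
Discriminant: 532² − 4·70531 = 283024 − 282124 = 900; √900 = 30.
q = (532 − 30)/2 = 251, p = (532 + 30)/2 = 281.
Check: 251 · 281 = 70531.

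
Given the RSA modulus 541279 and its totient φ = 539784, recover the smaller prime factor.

613

φ(n) = (p−1)(q−1) = n − (p+q) + 1, so p + q = 541279 − 539784 + 1 = 1496.
p and q are the roots of t² − 1496t + 541279 = 0.
Discriminant: 1496² − 4·541279 = 2238016 − 2165116 = 72900; √72900 = 270.
q = (1496 − 270)/2 = 613, p = (1496 + 270)/2 = 883.
Check: 613 · 883 = 541279.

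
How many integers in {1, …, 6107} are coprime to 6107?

Factor: 6107 = 31 · 197.
φ(6107) = (31−1) · (197−1) = 30 · 196 = 5880.

5880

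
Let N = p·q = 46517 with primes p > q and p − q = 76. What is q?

181

Since p = q + 76, we have 46517 = q(q + 76), so q² + 76q − 46517 = 0.
Discriminant: 76² + 4·46517 = 5776 + 186068 = 191844; √191844 = 438.
q = (−76 + 438)/2 = 181, and p = q + 76 = 257.
Check: 181 · 257 = 46517.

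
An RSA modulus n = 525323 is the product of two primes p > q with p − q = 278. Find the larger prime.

877

Since p = q + 278, we have 525323 = q(q + 278), so q² + 278q − 525323 = 0.
Discriminant: 278² + 4·525323 = 77284 + 2101292 = 2178576; √2178576 = 1476.
q = (−278 + 1476)/2 = 599, and p = q + 278 = 877.
Check: 599 · 877 = 525323.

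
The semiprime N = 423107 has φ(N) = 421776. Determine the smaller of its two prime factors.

523

φ(n) = (p−1)(q−1) = n − (p+q) + 1, so p + q = 423107 − 421776 + 1 = 1332.
p and q are the roots of t² − 1332t + 423107 = 0.
Discriminant: 1332² − 4·423107 = 1774224 − 1692428 = 81796; √81796 = 286.
q = (1332 − 286)/2 = 523, p = (1332 + 286)/2 = 809.
Check: 523 · 809 = 423107.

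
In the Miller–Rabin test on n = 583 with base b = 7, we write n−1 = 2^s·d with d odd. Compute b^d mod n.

583 − 1 = 582 = 2^1 · 291, so d = 291.
7^1 ≡ 7 (mod 583)
7^2 ≡ 7^2 = 49 ≡ 49 (mod 583)
7^4 ≡ 49^2 = 2401 ≡ 69 (mod 583)
7^8 ≡ 69^2 = 4761 ≡ 97 (mod 583)
7^16 ≡ 97^2 = 9409 ≡ 81 (mod 583)
7^32 ≡ 81^2 = 6561 ≡ 148 (mod 583)
7^64 ≡ 148^2 = 21904 ≡ 333 (mod 583)
7^128 ≡ 333^2 = 110889 ≡ 119 (mod 583)
7^256 ≡ 119^2 = 14161 ≡ 169 (mod 583)
291 = 256 + 32 + 2 + 1 in binary powers of 2.
So 7^291 ≡ 169 · 148 · 49 · 7 ≡ 271 (mod 583).
Squaring chain: 271; never reaches −1, so base 7 is a Miller–Rabin witness that 583 is composite.

271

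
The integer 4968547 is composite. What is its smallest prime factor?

4968547 is odd.
Digit sum 43, not divisible by 3.
Ends in 7: not divisible by 5.
7: 4968547 = 7·709792 + 3
11: 4968547 = 11·451686 + 1
13: 4968547 = 13·382195 + 12
17: 4968547 = 17·292267 + 8
19: 4968547 = 19·261502 + 9
23: 4968547 = 23·216023 + 18
29: 4968547 = 29·171329 + 6
31: 4968547 = 31·160275 + 22
37: 4968547 = 37·134285 + 2
41: 4968547 = 41·121184 + 3
43: 4968547 = 43·115547 + 26
47: 4968547 = 47·105713 + 36
53: 4968547 = 53·93746 + 9
59: 4968547 = 59·84212 + 39
61: 4968547 = 61·81451 + 36
67: 4968547 = 67·74157 + 28
71: 4968547 = 71·69979 + 38
73: 4968547 = 73·68062 + 21
79: 4968547 = 79·62893

79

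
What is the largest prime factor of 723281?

723281 = 13 · 55637
55637 = 23 · 2419
2419 = 41 · 59
59 is prime.
So 723281 = 13 · 23 · 41 · 59; the largest prime factor is 59.

59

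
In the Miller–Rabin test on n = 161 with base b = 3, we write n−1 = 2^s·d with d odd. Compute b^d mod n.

82

161 − 1 = 160 = 2^5 · 5, so d = 5.
3^1 ≡ 3 (mod 161)
3^2 ≡ 3^2 = 9 ≡ 9 (mod 161)
3^4 ≡ 9^2 = 81 ≡ 81 (mod 161)
5 = 4 + 1 in binary powers of 2.
So 3^5 ≡ 81 · 3 ≡ 82 (mod 161).
Squaring chain: 82 → 123 → 156 → 25 → 142; never reaches −1, so base 3 is a Miller–Rabin witness that 161 is composite.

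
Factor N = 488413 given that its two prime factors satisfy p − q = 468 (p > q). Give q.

Since p = q + 468, we have 488413 = q(q + 468), so q² + 468q − 488413 = 0.
Discriminant: 468² + 4·488413 = 219024 + 1953652 = 2172676; √2172676 = 1474.
q = (−468 + 1474)/2 = 503, and p = q + 468 = 971.
Check: 503 · 971 = 488413.

503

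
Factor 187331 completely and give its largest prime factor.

83

187331 = 37 · 5063
5063 = 61 · 83
83 is prime.
So 187331 = 37 · 61 · 83; the largest prime factor is 83.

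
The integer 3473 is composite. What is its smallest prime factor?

23

3473 is odd.
Digit sum 17, not divisible by 3.
Ends in 3: not divisible by 5.
7: 3473 = 7·496 + 1
11: 3473 = 11·315 + 8
13: 3473 = 13·267 + 2
17: 3473 = 17·204 + 5
19: 3473 = 19·182 + 15
23: 3473 = 23·151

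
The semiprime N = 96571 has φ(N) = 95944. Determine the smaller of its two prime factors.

φ(n) = (p−1)(q−1) = n − (p+q) + 1, so p + q = 96571 − 95944 + 1 = 628.
p and q are the roots of t² − 628t + 96571 = 0.
Discriminant: 628² − 4·96571 = 394384 − 386284 = 8100; √8100 = 90.
q = (628 − 90)/2 = 269, p = (628 + 90)/2 = 359.
Check: 269 · 359 = 96571.

269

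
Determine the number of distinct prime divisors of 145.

145 = 5 · 29
145 = 5 · 29, which has 2 distinct prime factors.

2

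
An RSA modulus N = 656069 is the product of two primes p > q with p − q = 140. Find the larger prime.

883

Since p = q + 140, we have 656069 = q(q + 140), so q² + 140q − 656069 = 0.
Discriminant: 140² + 4·656069 = 19600 + 2624276 = 2643876; √2643876 = 1626.
q = (−140 + 1626)/2 = 743, and p = q + 140 = 883.
Check: 743 · 883 = 656069.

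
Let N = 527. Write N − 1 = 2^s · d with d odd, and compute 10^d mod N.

527 − 1 = 526 = 2^1 · 263, so d = 263.
10^1 ≡ 10 (mod 527)
10^2 ≡ 10^2 = 100 ≡ 100 (mod 527)
10^4 ≡ 100^2 = 10000 ≡ 514 (mod 527)
10^8 ≡ 514^2 = 264196 ≡ 169 (mod 527)
10^16 ≡ 169^2 = 28561 ≡ 103 (mod 527)
10^32 ≡ 103^2 = 10609 ≡ 69 (mod 527)
10^64 ≡ 69^2 = 4761 ≡ 18 (mod 527)
10^128 ≡ 18^2 = 324 ≡ 324 (mod 527)
10^256 ≡ 324^2 = 104976 ≡ 103 (mod 527)
263 = 256 + 4 + 2 + 1 in binary powers of 2.
So 10^263 ≡ 103 · 514 · 100 · 10 ≡ 107 (mod 527).
Squaring chain: 107; never reaches −1, so base 10 is a Miller–Rabin witness that 527 is composite.

107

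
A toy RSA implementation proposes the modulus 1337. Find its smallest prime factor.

1337 is odd.
Digit sum 14, not divisible by 3.
Ends in 7: not divisible by 5.
7: 1337 = 7·191

7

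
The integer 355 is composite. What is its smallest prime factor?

5

355 is odd.
Digit sum 13, not divisible by 3.
Ends in 5: divisible by 5.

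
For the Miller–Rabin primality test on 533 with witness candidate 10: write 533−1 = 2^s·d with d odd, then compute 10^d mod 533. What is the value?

533 − 1 = 532 = 2^2 · 133, so d = 133.
10^1 ≡ 10 (mod 533)
10^2 ≡ 10^2 = 100 ≡ 100 (mod 533)
10^4 ≡ 100^2 = 10000 ≡ 406 (mod 533)
10^8 ≡ 406^2 = 164836 ≡ 139 (mod 533)
10^16 ≡ 139^2 = 19321 ≡ 133 (mod 533)
10^32 ≡ 133^2 = 17689 ≡ 100 (mod 533)
10^64 ≡ 100^2 = 10000 ≡ 406 (mod 533)
10^128 ≡ 406^2 = 164836 ≡ 139 (mod 533)
133 = 128 + 4 + 1 in binary powers of 2.
So 10^133 ≡ 139 · 406 · 10 ≡ 426 (mod 533).
Squaring chain: 426 → 256; never reaches −1, so base 10 is a Miller–Rabin witness that 533 is composite.

426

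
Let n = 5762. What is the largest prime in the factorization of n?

67

5762 = 2 · 2881
2881 = 43 · 67
67 is prime.
So 5762 = 2 · 43 · 67; the largest prime factor is 67.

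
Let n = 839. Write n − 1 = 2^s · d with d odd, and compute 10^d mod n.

1

839 − 1 = 838 = 2^1 · 419, so d = 419.
10^1 ≡ 10 (mod 839)
10^2 ≡ 10^2 = 100 ≡ 100 (mod 839)
10^4 ≡ 100^2 = 10000 ≡ 771 (mod 839)
10^8 ≡ 771^2 = 594441 ≡ 429 (mod 839)
10^16 ≡ 429^2 = 184041 ≡ 300 (mod 839)
10^32 ≡ 300^2 = 90000 ≡ 227 (mod 839)
10^64 ≡ 227^2 = 51529 ≡ 350 (mod 839)
10^128 ≡ 350^2 = 122500 ≡ 6 (mod 839)
10^256 ≡ 6^2 = 36 ≡ 36 (mod 839)
419 = 256 + 128 + 32 + 2 + 1 in binary powers of 2.
So 10^419 ≡ 36 · 6 · 227 · 100 · 10 ≡ 1 (mod 839).
Since 10^d ≡ 1 (mod 839), base 10 does not prove 839 composite.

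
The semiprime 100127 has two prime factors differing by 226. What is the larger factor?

449

Since p = q + 226, we have 100127 = q(q + 226), so q² + 226q − 100127 = 0.
Discriminant: 226² + 4·100127 = 51076 + 400508 = 451584; √451584 = 672.
q = (−226 + 672)/2 = 223, and p = q + 226 = 449.
Check: 223 · 449 = 100127.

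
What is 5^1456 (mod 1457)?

36

5^1 ≡ 5 (mod 1457)
5^2 ≡ 5^2 = 25 ≡ 25 (mod 1457)
5^4 ≡ 25^2 = 625 ≡ 625 (mod 1457)
5^8 ≡ 625^2 = 390625 ≡ 149 (mod 1457)
5^16 ≡ 149^2 = 22201 ≡ 346 (mod 1457)
5^32 ≡ 346^2 = 119716 ≡ 242 (mod 1457)
5^64 ≡ 242^2 = 58564 ≡ 284 (mod 1457)
5^128 ≡ 284^2 = 80656 ≡ 521 (mod 1457)
5^256 ≡ 521^2 = 271441 ≡ 439 (mod 1457)
5^512 ≡ 439^2 = 192721 ≡ 397 (mod 1457)
5^1024 ≡ 397^2 = 157609 ≡ 253 (mod 1457)
1456 = 1024 + 256 + 128 + 32 + 16 in binary powers of 2.
So 5^1456 ≡ 253 · 439 · 521 · 242 · 346 ≡ 36 (mod 1457).
Since 36 ≠ 1, base 5 is a Fermat witness: 1457 is composite.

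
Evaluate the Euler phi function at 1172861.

Factor: 1172861 = 59 · 103 · 193.
φ(1172861) = (59−1) · (103−1) · (193−1) = 58 · 102 · 192 = 1135872.

1135872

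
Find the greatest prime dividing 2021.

47

2021 = 43 · 47
47 is prime.
So 2021 = 43 · 47; the largest prime factor is 47.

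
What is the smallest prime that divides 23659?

23659 is odd.
Digit sum 25, not divisible by 3.
Ends in 9: not divisible by 5.
7: 23659 = 7·3379 + 6
11: 23659 = 11·2150 + 9
13: 23659 = 13·1819 + 12
17: 23659 = 17·1391 + 12
19: 23659 = 19·1245 + 4
23: 23659 = 23·1028 + 15
29: 23659 = 29·815 + 24
31: 23659 = 31·763 + 6
37: 23659 = 37·639 + 16
41: 23659 = 41·577 + 2
43: 23659 = 43·550 + 9
47: 23659 = 47·503 + 18
53: 23659 = 53·446 + 21
59: 23659 = 59·401

59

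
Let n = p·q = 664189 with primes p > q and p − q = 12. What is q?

809

Since p = q + 12, we have 664189 = q(q + 12), so q² + 12q − 664189 = 0.
Discriminant: 12² + 4·664189 = 144 + 2656756 = 2656900; √2656900 = 1630.
q = (−12 + 1630)/2 = 809, and p = q + 12 = 821.
Check: 809 · 821 = 664189.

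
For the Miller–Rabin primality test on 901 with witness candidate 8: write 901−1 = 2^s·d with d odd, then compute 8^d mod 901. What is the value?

901 − 1 = 900 = 2^2 · 225, so d = 225.
8^1 ≡ 8 (mod 901)
8^2 ≡ 8^2 = 64 ≡ 64 (mod 901)
8^4 ≡ 64^2 = 4096 ≡ 492 (mod 901)
8^8 ≡ 492^2 = 242064 ≡ 596 (mod 901)
8^16 ≡ 596^2 = 355216 ≡ 222 (mod 901)
8^32 ≡ 222^2 = 49284 ≡ 630 (mod 901)
8^64 ≡ 630^2 = 396900 ≡ 460 (mod 901)
8^128 ≡ 460^2 = 211600 ≡ 766 (mod 901)
225 = 128 + 64 + 32 + 1 in binary powers of 2.
So 8^225 ≡ 766 · 460 · 630 · 8 ≡ 875 (mod 901).
Squaring chain: 875 → 676; never reaches −1, so base 8 is a Miller–Rabin witness that 901 is composite.

875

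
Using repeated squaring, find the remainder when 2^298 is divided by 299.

140

2^1 ≡ 2 (mod 299)
2^2 ≡ 2^2 = 4 ≡ 4 (mod 299)
2^4 ≡ 4^2 = 16 ≡ 16 (mod 299)
2^8 ≡ 16^2 = 256 ≡ 256 (mod 299)
2^16 ≡ 256^2 = 65536 ≡ 55 (mod 299)
2^32 ≡ 55^2 = 3025 ≡ 35 (mod 299)
2^64 ≡ 35^2 = 1225 ≡ 29 (mod 299)
2^128 ≡ 29^2 = 841 ≡ 243 (mod 299)
2^256 ≡ 243^2 = 59049 ≡ 146 (mod 299)
298 = 256 + 32 + 8 + 2 in binary powers of 2.
So 2^298 ≡ 146 · 35 · 256 · 4 ≡ 140 (mod 299).
Since 140 ≠ 1, base 2 is a Fermat witness: 299 is composite.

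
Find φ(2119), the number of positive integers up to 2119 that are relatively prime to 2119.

1944

Factor: 2119 = 13 · 163.
φ(2119) = (13−1) · (163−1) = 12 · 162 = 1944.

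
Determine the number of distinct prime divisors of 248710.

248710 = 2 · 124355
124355 = 5 · 24871
24871 = 7 · 3553
3553 = 11 · 323
323 = 17 · 19
248710 = 2 · 5 · 7 · 11 · 17 · 19, which has 6 distinct prime factors.

6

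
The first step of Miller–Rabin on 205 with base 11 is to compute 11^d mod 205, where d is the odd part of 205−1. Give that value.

181

205 − 1 = 204 = 2^2 · 51, so d = 51.
11^1 ≡ 11 (mod 205)
11^2 ≡ 11^2 = 121 ≡ 121 (mod 205)
11^4 ≡ 121^2 = 14641 ≡ 86 (mod 205)
11^8 ≡ 86^2 = 7396 ≡ 16 (mod 205)
11^16 ≡ 16^2 = 256 ≡ 51 (mod 205)
11^32 ≡ 51^2 = 2601 ≡ 141 (mod 205)
51 = 32 + 16 + 2 + 1 in binary powers of 2.
So 11^51 ≡ 141 · 51 · 121 · 11 ≡ 181 (mod 205).
Squaring chain: 181 → 166; never reaches −1, so base 11 is a Miller–Rabin witness that 205 is composite.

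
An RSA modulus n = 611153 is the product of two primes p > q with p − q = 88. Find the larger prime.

Since p = q + 88, we have 611153 = q(q + 88), so q² + 88q − 611153 = 0.
Discriminant: 88² + 4·611153 = 7744 + 2444612 = 2452356; √2452356 = 1566.
q = (−88 + 1566)/2 = 739, and p = q + 88 = 827.
Check: 739 · 827 = 611153.

827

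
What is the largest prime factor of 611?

47

611 = 13 · 47
47 is prime.
So 611 = 13 · 47; the largest prime factor is 47.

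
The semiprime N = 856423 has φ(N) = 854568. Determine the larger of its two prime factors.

997

φ(n) = (p−1)(q−1) = n − (p+q) + 1, so p + q = 856423 − 854568 + 1 = 1856.
p and q are the roots of t² − 1856t + 856423 = 0.
Discriminant: 1856² − 4·856423 = 3444736 − 3425692 = 19044; √19044 = 138.
q = (1856 − 138)/2 = 859, p = (1856 + 138)/2 = 997.
Check: 859 · 997 = 856423.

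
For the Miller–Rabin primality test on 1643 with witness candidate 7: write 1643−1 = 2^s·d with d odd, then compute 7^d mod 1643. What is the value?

1643 − 1 = 1642 = 2^1 · 821, so d = 821.
7^1 ≡ 7 (mod 1643)
7^2 ≡ 7^2 = 49 ≡ 49 (mod 1643)
7^4 ≡ 49^2 = 2401 ≡ 758 (mod 1643)
7^8 ≡ 758^2 = 574564 ≡ 1157 (mod 1643)
7^16 ≡ 1157^2 = 1338649 ≡ 1247 (mod 1643)
7^32 ≡ 1247^2 = 1555009 ≡ 731 (mod 1643)
7^64 ≡ 731^2 = 534361 ≡ 386 (mod 1643)
7^128 ≡ 386^2 = 148996 ≡ 1126 (mod 1643)
7^256 ≡ 1126^2 = 1267876 ≡ 1123 (mod 1643)
7^512 ≡ 1123^2 = 1261129 ≡ 948 (mod 1643)
821 = 512 + 256 + 32 + 16 + 4 + 1 in binary powers of 2.
So 7^821 ≡ 948 · 1123 · 731 · 1247 · 758 · 7 ≡ 640 (mod 1643).
Squaring chain: 640; never reaches −1, so base 7 is a Miller–Rabin witness that 1643 is composite.

640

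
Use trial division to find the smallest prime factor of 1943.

29

1943 is odd.
Digit sum 17, not divisible by 3.
Ends in 3: not divisible by 5.
7: 1943 = 7·277 + 4
11: 1943 = 11·176 + 7
13: 1943 = 13·149 + 6
17: 1943 = 17·114 + 5
19: 1943 = 19·102 + 5
23: 1943 = 23·84 + 11
29: 1943 = 29·67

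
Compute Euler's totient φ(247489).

Factor: 247489 = 11 · 149 · 151.
φ(247489) = (11−1) · (149−1) · (151−1) = 10 · 148 · 150 = 222000.

222000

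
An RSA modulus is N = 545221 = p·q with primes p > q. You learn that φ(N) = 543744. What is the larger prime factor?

769

φ(n) = (p−1)(q−1) = n − (p+q) + 1, so p + q = 545221 − 543744 + 1 = 1478.
p and q are the roots of t² − 1478t + 545221 = 0.
Discriminant: 1478² − 4·545221 = 2184484 − 2180884 = 3600; √3600 = 60.
q = (1478 − 60)/2 = 709, p = (1478 + 60)/2 = 769.
Check: 709 · 769 = 545221.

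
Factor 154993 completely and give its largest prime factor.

71

154993 = 37 · 4189
4189 = 59 · 71
71 is prime.
So 154993 = 37 · 59 · 71; the largest prime factor is 71.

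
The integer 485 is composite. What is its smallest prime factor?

485 is odd.
Digit sum 17, not divisible by 3.
Ends in 5: divisible by 5.

5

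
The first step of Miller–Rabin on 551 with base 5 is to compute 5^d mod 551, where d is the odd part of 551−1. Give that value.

294

551 − 1 = 550 = 2^1 · 275, so d = 275.
5^1 ≡ 5 (mod 551)
5^2 ≡ 5^2 = 25 ≡ 25 (mod 551)
5^4 ≡ 25^2 = 625 ≡ 74 (mod 551)
5^8 ≡ 74^2 = 5476 ≡ 517 (mod 551)
5^16 ≡ 517^2 = 267289 ≡ 54 (mod 551)
5^32 ≡ 54^2 = 2916 ≡ 161 (mod 551)
5^64 ≡ 161^2 = 25921 ≡ 24 (mod 551)
5^128 ≡ 24^2 = 576 ≡ 25 (mod 551)
5^256 ≡ 25^2 = 625 ≡ 74 (mod 551)
275 = 256 + 16 + 2 + 1 in binary powers of 2.
So 5^275 ≡ 74 · 54 · 25 · 5 ≡ 294 (mod 551).
Squaring chain: 294; never reaches −1, so base 5 is a Miller–Rabin witness that 551 is composite.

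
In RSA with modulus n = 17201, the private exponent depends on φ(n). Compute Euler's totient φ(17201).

Factor: 17201 = 103 · 167.
φ(17201) = (103−1) · (167−1) = 102 · 166 = 16932.

16932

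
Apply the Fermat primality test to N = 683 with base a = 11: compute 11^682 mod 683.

1

11^1 ≡ 11 (mod 683)
11^2 ≡ 11^2 = 121 ≡ 121 (mod 683)
11^4 ≡ 121^2 = 14641 ≡ 298 (mod 683)
11^8 ≡ 298^2 = 88804 ≡ 14 (mod 683)
11^16 ≡ 14^2 = 196 ≡ 196 (mod 683)
11^32 ≡ 196^2 = 38416 ≡ 168 (mod 683)
11^64 ≡ 168^2 = 28224 ≡ 221 (mod 683)
11^128 ≡ 221^2 = 48841 ≡ 348 (mod 683)
11^256 ≡ 348^2 = 121104 ≡ 213 (mod 683)
11^512 ≡ 213^2 = 45369 ≡ 291 (mod 683)
682 = 512 + 128 + 32 + 8 + 2 in binary powers of 2.
So 11^682 ≡ 291 · 348 · 168 · 14 · 121 ≡ 1 (mod 683).
Since the result is 1, base 11 gives no evidence that 683 is composite.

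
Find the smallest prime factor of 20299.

20299 is odd.
Digit sum 22, not divisible by 3.
Ends in 9: not divisible by 5.
7: 20299 = 7·2899 + 6
11: 20299 = 11·1845 + 4
13: 20299 = 13·1561 + 6
17: 20299 = 17·1194 + 1
19: 20299 = 19·1068 + 7
23: 20299 = 23·882 + 13
29: 20299 = 29·699 + 28
31: 20299 = 31·654 + 25
37: 20299 = 37·548 + 23
41: 20299 = 41·495 + 4
43: 20299 = 43·472 + 3
47: 20299 = 47·431 + 42
53: 20299 = 53·383

53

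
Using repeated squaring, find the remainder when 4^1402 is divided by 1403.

4^1 ≡ 4 (mod 1403)
4^2 ≡ 4^2 = 16 ≡ 16 (mod 1403)
4^4 ≡ 16^2 = 256 ≡ 256 (mod 1403)
4^8 ≡ 256^2 = 65536 ≡ 998 (mod 1403)
4^16 ≡ 998^2 = 996004 ≡ 1277 (mod 1403)
4^32 ≡ 1277^2 = 1630729 ≡ 443 (mod 1403)
4^64 ≡ 443^2 = 196249 ≡ 1232 (mod 1403)
4^128 ≡ 1232^2 = 1517824 ≡ 1181 (mod 1403)
4^256 ≡ 1181^2 = 1394761 ≡ 179 (mod 1403)
4^512 ≡ 179^2 = 32041 ≡ 1175 (mod 1403)
4^1024 ≡ 1175^2 = 1380625 ≡ 73 (mod 1403)
1402 = 1024 + 256 + 64 + 32 + 16 + 8 + 2 in binary powers of 2.
So 4^1402 ≡ 73 · 179 · 1232 · 443 · 1277 · 998 · 16 ≡ 1001 (mod 1403).
Since 1001 ≠ 1, base 4 is a Fermat witness: 1403 is composite.

1001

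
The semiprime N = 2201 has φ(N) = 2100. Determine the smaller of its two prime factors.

31

φ(n) = (p−1)(q−1) = n − (p+q) + 1, so p + q = 2201 − 2100 + 1 = 102.
p and q are the roots of t² − 102t + 2201 = 0.
Discriminant: 102² − 4·2201 = 10404 − 8804 = 1600; √1600 = 40.
q = (102 − 40)/2 = 31, p = (102 + 40)/2 = 71.
Check: 31 · 71 = 2201.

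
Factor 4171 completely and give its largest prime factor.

97

4171 = 43 · 97
97 is prime.
So 4171 = 43 · 97; the largest prime factor is 97.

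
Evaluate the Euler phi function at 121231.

108120

Factor: 121231 = 11 · 103 · 107.
φ(121231) = (11−1) · (103−1) · (107−1) = 10 · 102 · 106 = 108120.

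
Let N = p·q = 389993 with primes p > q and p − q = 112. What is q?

571

Since p = q + 112, we have 389993 = q(q + 112), so q² + 112q − 389993 = 0.
Discriminant: 112² + 4·389993 = 12544 + 1559972 = 1572516; √1572516 = 1254.
q = (−112 + 1254)/2 = 571, and p = q + 112 = 683.
Check: 571 · 683 = 389993.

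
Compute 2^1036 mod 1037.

815

2^1 ≡ 2 (mod 1037)
2^2 ≡ 2^2 = 4 ≡ 4 (mod 1037)
2^4 ≡ 4^2 = 16 ≡ 16 (mod 1037)
2^8 ≡ 16^2 = 256 ≡ 256 (mod 1037)
2^16 ≡ 256^2 = 65536 ≡ 205 (mod 1037)
2^32 ≡ 205^2 = 42025 ≡ 545 (mod 1037)
2^64 ≡ 545^2 = 297025 ≡ 443 (mod 1037)
2^128 ≡ 443^2 = 196249 ≡ 256 (mod 1037)
2^256 ≡ 256^2 = 65536 ≡ 205 (mod 1037)
2^512 ≡ 205^2 = 42025 ≡ 545 (mod 1037)
2^1024 ≡ 545^2 = 297025 ≡ 443 (mod 1037)
1036 = 1024 + 8 + 4 in binary powers of 2.
So 2^1036 ≡ 443 · 256 · 16 ≡ 815 (mod 1037).
Since 815 ≠ 1, base 2 is a Fermat witness: 1037 is composite.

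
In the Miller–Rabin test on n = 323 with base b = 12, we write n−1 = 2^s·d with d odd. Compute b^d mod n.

323 − 1 = 322 = 2^1 · 161, so d = 161.
12^1 ≡ 12 (mod 323)
12^2 ≡ 12^2 = 144 ≡ 144 (mod 323)
12^4 ≡ 144^2 = 20736 ≡ 64 (mod 323)
12^8 ≡ 64^2 = 4096 ≡ 220 (mod 323)
12^16 ≡ 220^2 = 48400 ≡ 273 (mod 323)
12^32 ≡ 273^2 = 74529 ≡ 239 (mod 323)
12^64 ≡ 239^2 = 57121 ≡ 273 (mod 323)
12^128 ≡ 273^2 = 74529 ≡ 239 (mod 323)
161 = 128 + 32 + 1 in binary powers of 2.
So 12^161 ≡ 239 · 239 · 12 ≡ 46 (mod 323).
Squaring chain: 46; never reaches −1, so base 12 is a Miller–Rabin witness that 323 is composite.

46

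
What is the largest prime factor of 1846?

71

1846 = 2 · 923
923 = 13 · 71
71 is prime.
So 1846 = 2 · 13 · 71; the largest prime factor is 71.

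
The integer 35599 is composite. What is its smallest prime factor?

35599 is odd.
Digit sum 31, not divisible by 3.
Ends in 9: not divisible by 5.
7: 35599 = 7·5085 + 4
11: 35599 = 11·3236 + 3
13: 35599 = 13·2738 + 5
17: 35599 = 17·2094 + 1
19: 35599 = 19·1873 + 12
23: 35599 = 23·1547 + 18
29: 35599 = 29·1227 + 16
31: 35599 = 31·1148 + 11
37: 35599 = 37·962 + 5
41: 35599 = 41·868 + 11
43: 35599 = 43·827 + 38
47: 35599 = 47·757 + 20
53: 35599 = 53·671 + 36
59: 35599 = 59·603 + 22
61: 35599 = 61·583 + 36
67: 35599 = 67·531 + 22
71: 35599 = 71·501 + 28
73: 35599 = 73·487 + 48
79: 35599 = 79·450 + 49
83: 35599 = 83·428 + 75
89: 35599 = 89·399 + 88
97: 35599 = 97·367

97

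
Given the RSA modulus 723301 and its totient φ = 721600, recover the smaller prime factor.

φ(n) = (p−1)(q−1) = n − (p+q) + 1, so p + q = 723301 − 721600 + 1 = 1702.
p and q are the roots of t² − 1702t + 723301 = 0.
Discriminant: 1702² − 4·723301 = 2896804 − 2893204 = 3600; √3600 = 60.
q = (1702 − 60)/2 = 821, p = (1702 + 60)/2 = 881.
Check: 821 · 881 = 723301.

821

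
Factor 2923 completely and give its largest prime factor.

2923 = 37 · 79
79 is prime.
So 2923 = 37 · 79; the largest prime factor is 79.

79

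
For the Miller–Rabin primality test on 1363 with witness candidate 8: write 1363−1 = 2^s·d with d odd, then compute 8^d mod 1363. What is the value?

1363 − 1 = 1362 = 2^1 · 681, so d = 681.
8^1 ≡ 8 (mod 1363)
8^2 ≡ 8^2 = 64 ≡ 64 (mod 1363)
8^4 ≡ 64^2 = 4096 ≡ 7 (mod 1363)
8^8 ≡ 7^2 = 49 ≡ 49 (mod 1363)
8^16 ≡ 49^2 = 2401 ≡ 1038 (mod 1363)
8^32 ≡ 1038^2 = 1077444 ≡ 674 (mod 1363)
8^64 ≡ 674^2 = 454276 ≡ 397 (mod 1363)
8^128 ≡ 397^2 = 157609 ≡ 864 (mod 1363)
8^256 ≡ 864^2 = 746496 ≡ 935 (mod 1363)
8^512 ≡ 935^2 = 874225 ≡ 542 (mod 1363)
681 = 512 + 128 + 32 + 8 + 1 in binary powers of 2.
So 8^681 ≡ 542 · 864 · 674 · 49 · 8 ≡ 943 (mod 1363).
Squaring chain: 943; never reaches −1, so base 8 is a Miller–Rabin witness that 1363 is composite.

943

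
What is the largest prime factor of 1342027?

83

1342027 = 19 · 70633
70633 = 23 · 3071
3071 = 37 · 83
83 is prime.
So 1342027 = 19 · 23 · 37 · 83; the largest prime factor is 83.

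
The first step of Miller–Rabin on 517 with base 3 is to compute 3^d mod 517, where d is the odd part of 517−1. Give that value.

517 − 1 = 516 = 2^2 · 129, so d = 129.
3^1 ≡ 3 (mod 517)
3^2 ≡ 3^2 = 9 ≡ 9 (mod 517)
3^4 ≡ 9^2 = 81 ≡ 81 (mod 517)
3^8 ≡ 81^2 = 6561 ≡ 357 (mod 517)
3^16 ≡ 357^2 = 127449 ≡ 267 (mod 517)
3^32 ≡ 267^2 = 71289 ≡ 460 (mod 517)
3^64 ≡ 460^2 = 211600 ≡ 147 (mod 517)
3^128 ≡ 147^2 = 21609 ≡ 412 (mod 517)
129 = 128 + 1 in binary powers of 2.
So 3^129 ≡ 412 · 3 ≡ 202 (mod 517).
Squaring chain: 202 → 478; never reaches −1, so base 3 is a Miller–Rabin witness that 517 is composite.

202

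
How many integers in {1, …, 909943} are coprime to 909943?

870240

Factor: 909943 = 31 · 149 · 197.
φ(909943) = (31−1) · (149−1) · (197−1) = 30 · 148 · 196 = 870240.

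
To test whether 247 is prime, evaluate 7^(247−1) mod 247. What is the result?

77

7^1 ≡ 7 (mod 247)
7^2 ≡ 7^2 = 49 ≡ 49 (mod 247)
7^4 ≡ 49^2 = 2401 ≡ 178 (mod 247)
7^8 ≡ 178^2 = 31684 ≡ 68 (mod 247)
7^16 ≡ 68^2 = 4624 ≡ 178 (mod 247)
7^32 ≡ 178^2 = 31684 ≡ 68 (mod 247)
7^64 ≡ 68^2 = 4624 ≡ 178 (mod 247)
7^128 ≡ 178^2 = 31684 ≡ 68 (mod 247)
246 = 128 + 64 + 32 + 16 + 4 + 2 in binary powers of 2.
So 7^246 ≡ 68 · 178 · 68 · 178 · 178 · 49 ≡ 77 (mod 247).
Since 77 ≠ 1, base 7 is a Fermat witness: 247 is composite.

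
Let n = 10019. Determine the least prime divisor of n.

10019 is odd.
Digit sum 11, not divisible by 3.
Ends in 9: not divisible by 5.
7: 10019 = 7·1431 + 2
11: 10019 = 11·910 + 9
13: 10019 = 13·770 + 9
17: 10019 = 17·589 + 6
19: 10019 = 19·527 + 6
23: 10019 = 23·435 + 14
29: 10019 = 29·345 + 14
31: 10019 = 31·323 + 6
37: 10019 = 37·270 + 29
41: 10019 = 41·244 + 15
43: 10019 = 43·233

43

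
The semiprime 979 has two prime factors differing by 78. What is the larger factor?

89

Since p = q + 78, we have 979 = q(q + 78), so q² + 78q − 979 = 0.
Discriminant: 78² + 4·979 = 6084 + 3916 = 10000; √10000 = 100.
q = (−78 + 100)/2 = 11, and p = q + 78 = 89.
Check: 11 · 89 = 979.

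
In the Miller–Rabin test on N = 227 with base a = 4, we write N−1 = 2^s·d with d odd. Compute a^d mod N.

227 − 1 = 226 = 2^1 · 113, so d = 113.
4^1 ≡ 4 (mod 227)
4^2 ≡ 4^2 = 16 ≡ 16 (mod 227)
4^4 ≡ 16^2 = 256 ≡ 29 (mod 227)
4^8 ≡ 29^2 = 841 ≡ 160 (mod 227)
4^16 ≡ 160^2 = 25600 ≡ 176 (mod 227)
4^32 ≡ 176^2 = 30976 ≡ 104 (mod 227)
4^64 ≡ 104^2 = 10816 ≡ 147 (mod 227)
113 = 64 + 32 + 16 + 1 in binary powers of 2.
So 4^113 ≡ 147 · 104 · 176 · 4 ≡ 1 (mod 227).
Since 4^d ≡ 1 (mod 227), base 4 does not prove 227 composite.

1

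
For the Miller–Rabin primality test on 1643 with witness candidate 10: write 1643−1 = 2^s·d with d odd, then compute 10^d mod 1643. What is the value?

1643 − 1 = 1642 = 2^1 · 821, so d = 821.
10^1 ≡ 10 (mod 1643)
10^2 ≡ 10^2 = 100 ≡ 100 (mod 1643)
10^4 ≡ 100^2 = 10000 ≡ 142 (mod 1643)
10^8 ≡ 142^2 = 20164 ≡ 448 (mod 1643)
10^16 ≡ 448^2 = 200704 ≡ 258 (mod 1643)
10^32 ≡ 258^2 = 66564 ≡ 844 (mod 1643)
10^64 ≡ 844^2 = 712336 ≡ 917 (mod 1643)
10^128 ≡ 917^2 = 840889 ≡ 1316 (mod 1643)
10^256 ≡ 1316^2 = 1731856 ≡ 134 (mod 1643)
10^512 ≡ 134^2 = 17956 ≡ 1526 (mod 1643)
821 = 512 + 256 + 32 + 16 + 4 + 1 in binary powers of 2.
So 10^821 ≡ 1526 · 134 · 844 · 258 · 142 · 10 ≡ 577 (mod 1643).
Squaring chain: 577; never reaches −1, so base 10 is a Miller–Rabin witness that 1643 is composite.

577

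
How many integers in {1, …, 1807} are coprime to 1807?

1656

Factor: 1807 = 13 · 139.
φ(1807) = (13−1) · (139−1) = 12 · 138 = 1656.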